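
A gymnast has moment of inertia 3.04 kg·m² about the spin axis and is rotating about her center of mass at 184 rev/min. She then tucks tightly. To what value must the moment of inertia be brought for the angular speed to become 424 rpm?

I₂ ≈ 1.32 kg·m²

With no external torque about the axis, L is conserved: I₁ω₁ = I₂ω₂.
I₂ = I₁ω₁ / ω₂ = (3.04)(184) / (424) = 1.319 kg·m².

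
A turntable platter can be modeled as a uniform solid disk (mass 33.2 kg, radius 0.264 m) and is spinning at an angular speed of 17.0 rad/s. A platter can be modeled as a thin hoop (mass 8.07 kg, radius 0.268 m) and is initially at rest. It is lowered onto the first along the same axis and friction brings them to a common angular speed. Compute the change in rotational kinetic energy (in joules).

No external torque acts about the common axis, so total angular momentum is conserved.
Moments of inertia: I_A = ½(33.2)(0.264)² = 1.157 kg·m²; I_B = (8.07)(0.268)² = 0.5796 kg·m².
Taking A's sense as positive: L = (1.157)(17.0) = 19.67 kg·m²·rad/s.
Combined I = 1.157 + 0.5796 = 1.737 kg·m².
ω_f = L / I = 19.67 / 1.737 = 11.33 rad/s.
KE_i = ½ΣIω² = 167.2 J; KE_f = ½(1.737)(11.33)² = 111.4 J.

ΔKE ≈ -55.8 J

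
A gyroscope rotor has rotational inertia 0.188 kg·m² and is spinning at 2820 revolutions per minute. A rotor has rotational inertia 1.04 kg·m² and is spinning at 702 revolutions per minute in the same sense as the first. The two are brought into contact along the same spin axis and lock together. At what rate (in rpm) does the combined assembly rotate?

The coupling torques are internal; angular momentum about the shared axis is conserved.
Taking A's sense as positive: L = (0.1880)(2820) + (1.040)(702) = 1260 kg·m²·rpm.
Combined I = 0.1880 + 1.040 = 1.228 kg·m².
ω_f = L / I = 1260 / 1.228 = 1026 rpm.

|ω_f| ≈ 1030 rpm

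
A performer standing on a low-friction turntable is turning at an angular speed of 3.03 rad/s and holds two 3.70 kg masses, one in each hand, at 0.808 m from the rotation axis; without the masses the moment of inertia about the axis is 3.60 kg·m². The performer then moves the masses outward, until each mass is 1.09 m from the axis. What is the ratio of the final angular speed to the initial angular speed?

ω₂/ω₁ ≈ 0.680

No external torque acts about the spin axis, so angular momentum is conserved.
I₁ = 3.60 + 2(3.70)(0.808)² = 8.431 kg·m²; I₂ = 3.60 + 2(3.70)(1.09)² = 12.39 kg·m².
ω₂/ω₁ = I₁/I₂ = 8.431 / 12.39 = 0.6804.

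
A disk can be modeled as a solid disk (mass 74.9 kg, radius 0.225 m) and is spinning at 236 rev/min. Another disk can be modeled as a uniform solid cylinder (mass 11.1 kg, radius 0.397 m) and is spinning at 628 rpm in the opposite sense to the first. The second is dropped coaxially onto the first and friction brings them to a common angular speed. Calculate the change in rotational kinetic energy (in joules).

ΔKE ≈ -2450 J

The coupling torques are internal; angular momentum about the shared axis is conserved.
Moments of inertia: I_A = ½(74.9)(0.225)² = 1.896 kg·m²; I_B = ½(11.1)(0.397)² = 0.8747 kg·m².
Taking A's sense as positive: L = (1.896)(236) − (0.8747)(628) = -101.9 kg·m²·rpm.
Combined I = 1.896 + 0.8747 = 2.771 kg·m².
ω_f = L / I = -101.9 / 2.771 = -36.78 rpm.
KE_i = ½ΣIω² = 2471 J; KE_f = ½(2.771)(3.851)² = 20.55 J.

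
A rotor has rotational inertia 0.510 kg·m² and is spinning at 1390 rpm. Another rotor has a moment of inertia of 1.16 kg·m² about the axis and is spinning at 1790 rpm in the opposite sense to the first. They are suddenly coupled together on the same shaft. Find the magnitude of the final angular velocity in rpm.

No external torque acts about the common axis, so total angular momentum is conserved.
Taking A's sense as positive: L = (0.5100)(1390) − (1.160)(1790) = -1367 kg·m²·rpm.
Combined I = 0.5100 + 1.160 = 1.670 kg·m².
ω_f = L / I = -1367 / 1.670 = -818.9 rpm.

|ω_f| ≈ 819 rpm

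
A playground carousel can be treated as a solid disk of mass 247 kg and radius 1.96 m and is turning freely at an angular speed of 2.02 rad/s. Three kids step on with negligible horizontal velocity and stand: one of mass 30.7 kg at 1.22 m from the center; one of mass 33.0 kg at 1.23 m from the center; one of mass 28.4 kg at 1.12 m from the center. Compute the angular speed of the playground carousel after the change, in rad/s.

ω_f ≈ 1.58 rad/s

No external torque acts about the center; L_before = L_after.
I_p = ½(247)(1.96)² = 474.4 kg·m².
Added inertia Σmr² = (30.7)(1.22)² + (33.0)(1.23)² + (28.4)(1.12)² = 131.2 kg·m²; I_f = 474.4 + 131.2 = 605.7 kg·m².
ω_f = I_p ω_i / I_f = (474.4)(2.02) / 605.7 = 1.582 rad/s.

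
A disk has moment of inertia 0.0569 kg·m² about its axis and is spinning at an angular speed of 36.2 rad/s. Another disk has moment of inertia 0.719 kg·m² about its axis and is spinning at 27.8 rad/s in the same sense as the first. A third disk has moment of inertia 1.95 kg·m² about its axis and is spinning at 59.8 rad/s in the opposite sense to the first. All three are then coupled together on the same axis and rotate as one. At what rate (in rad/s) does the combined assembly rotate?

No external torque acts about the common axis, so total angular momentum is conserved.
Taking A's sense as positive: L = (0.05690)(36.2) + (0.7190)(27.8) − (1.950)(59.8) = -94.56 kg·m²·rad/s.
Combined I = 0.05690 + 0.7190 + 1.950 = 2.726 kg·m².
ω_f = L / I = -94.56 / 2.726 = -34.69 rad/s.

|ω_f| ≈ 34.7 rad/s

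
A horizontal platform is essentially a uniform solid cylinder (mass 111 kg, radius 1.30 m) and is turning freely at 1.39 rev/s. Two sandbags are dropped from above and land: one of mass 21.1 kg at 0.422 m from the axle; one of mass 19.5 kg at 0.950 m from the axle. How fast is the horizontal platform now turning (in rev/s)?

ω_f ≈ 1.13 rev/s

The added mass arrives with no angular momentum about the axle, and any external torque about the axle is negligible, so the system's angular momentum is conserved.
I_p = ½(111)(1.30)² = 93.80 kg·m².
Added inertia Σmr² = (21.1)(0.422)² + (19.5)(0.950)² = 21.36 kg·m²; I_f = 93.80 + 21.36 = 115.2 kg·m².
ω_f = I_p ω_i / I_f = (93.80)(1.39) / 115.2 = 1.132 rev/s.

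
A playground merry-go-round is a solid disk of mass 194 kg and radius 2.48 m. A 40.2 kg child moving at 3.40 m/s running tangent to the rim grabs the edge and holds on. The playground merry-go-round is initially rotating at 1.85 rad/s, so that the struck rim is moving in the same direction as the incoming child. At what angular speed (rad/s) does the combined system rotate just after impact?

About the axle the impulsive forces during the collision are internal, so angular momentum about that axis is conserved.
I_p = ½(194)(2.48)² = 596.6 kg·m². Taking the sense of the child's angular momentum as positive, L_{child} = m v R = (40.2)(3.40)(2.48) = 339.0 kg·m²/s.
L_i = +I_p ω_p + m v R = +(596.6)(1.85) + 339.0 = 1443 kg·m²/s.
After sticking, I_f = I_p + m R² = 596.6 + (40.2)(2.48)² = 843.8 kg·m².
ω_f = L_i / I_f = 1443 / 843.8 = 1.710 rad/s.

|ω_f| ≈ 1.71 rad/s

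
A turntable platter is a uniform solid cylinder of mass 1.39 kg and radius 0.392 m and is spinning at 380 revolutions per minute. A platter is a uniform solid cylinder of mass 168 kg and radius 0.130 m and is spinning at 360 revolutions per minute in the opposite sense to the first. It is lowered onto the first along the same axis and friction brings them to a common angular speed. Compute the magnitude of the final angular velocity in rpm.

No external torque acts about the common axis, so total angular momentum is conserved.
Moments of inertia: I_A = ½(1.39)(0.392)² = 0.1068 kg·m²; I_B = ½(168)(0.130)² = 1.420 kg·m².
Taking A's sense as positive: L = (0.1068)(380) − (1.420)(360) = -470.5 kg·m²·rpm.
Combined I = 0.1068 + 1.420 = 1.526 kg·m².
ω_f = L / I = -470.5 / 1.526 = -308.2 rpm.

|ω_f| ≈ 308 rpm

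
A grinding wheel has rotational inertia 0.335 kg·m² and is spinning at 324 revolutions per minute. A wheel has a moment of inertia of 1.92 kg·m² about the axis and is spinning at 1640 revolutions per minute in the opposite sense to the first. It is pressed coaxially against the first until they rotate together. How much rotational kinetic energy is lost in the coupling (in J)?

ΔKE lost ≈ 6030 J

No external torque acts about the common axis, so total angular momentum is conserved.
Taking A's sense as positive: L = (0.3350)(324) − (1.920)(1640) = -3040 kg·m²·rpm.
Combined I = 0.3350 + 1.920 = 2.255 kg·m².
ω_f = L / I = -3040 / 2.255 = -1348 rpm.
KE_i = ½ΣIω² = 28510 J; KE_f = ½(2.255)(141.2)² = 22480 J.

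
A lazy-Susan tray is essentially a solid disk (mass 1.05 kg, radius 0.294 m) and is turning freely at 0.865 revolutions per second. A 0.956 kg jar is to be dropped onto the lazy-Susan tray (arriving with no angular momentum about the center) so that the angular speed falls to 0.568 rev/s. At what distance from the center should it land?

r ≈ 0.158 m

The added mass arrives with no angular momentum about the center, and any external torque about the center is negligible, so the system's angular momentum is conserved.
I_p = ½(1.05)(0.294)² = 0.04538 kg·m².
I_p ω_i = (I_p + m r²) ω_f ⇒ m r² = I_p(ω_i/ω_f − 1) = 0.04538(0.865/0.568 − 1) = 0.02373 kg·m².
r = √(0.02373/0.956) = 0.1575 m.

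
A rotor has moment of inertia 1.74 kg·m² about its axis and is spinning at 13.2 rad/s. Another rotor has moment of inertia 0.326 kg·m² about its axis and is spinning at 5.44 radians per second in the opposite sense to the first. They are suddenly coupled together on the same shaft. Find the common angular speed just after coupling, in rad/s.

|ω_f| ≈ 10.3 rad/s

No external torque acts about the common axis, so total angular momentum is conserved.
Taking A's sense as positive: L = (1.740)(13.2) − (0.3260)(5.44) = 21.19 kg·m²·rad/s.
Combined I = 1.740 + 0.3260 = 2.066 kg·m².
ω_f = L / I = 21.19 / 2.066 = 10.26 rad/s.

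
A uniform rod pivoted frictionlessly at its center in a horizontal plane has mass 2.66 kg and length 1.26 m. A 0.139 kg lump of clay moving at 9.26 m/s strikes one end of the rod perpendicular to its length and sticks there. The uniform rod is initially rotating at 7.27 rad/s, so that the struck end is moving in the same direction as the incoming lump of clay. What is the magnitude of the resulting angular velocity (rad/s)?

|ω_f| ≈ 8.28 rad/s

About the pivot the impulsive forces during the collision are internal, so angular momentum about that axis is conserved.
I_p = (1/12)(2.66)(1.26)² = 0.3519 kg·m². Taking the sense of the lump of clay's angular momentum as positive, L_{lump} = m v R = (0.139)(9.26)(1.26/2) = 0.8109 kg·m²/s.
L_i = +I_p ω_p + m v R = +(0.3519)(7.27) + 0.8109 = 3.369 kg·m²/s.
After sticking, I_f = I_p + m R² = 0.3519 + (0.139)(1.26/2)² = 0.4071 kg·m².
ω_f = L_i / I_f = 3.369 / 0.4071 = 8.277 rad/s.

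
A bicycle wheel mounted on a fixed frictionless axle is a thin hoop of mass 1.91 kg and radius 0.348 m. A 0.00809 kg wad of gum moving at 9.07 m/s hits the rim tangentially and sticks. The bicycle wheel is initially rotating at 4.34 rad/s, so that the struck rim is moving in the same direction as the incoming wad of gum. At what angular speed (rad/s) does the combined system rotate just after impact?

|ω_f| ≈ 4.43 rad/s

About the axle the impulsive forces during the collision are internal, so angular momentum about that axis is conserved.
I_p = (1.91)(0.348)² = 0.2313 kg·m². Taking the sense of the wad of gum's angular momentum as positive, L_{wad} = m v R = (0.00809)(9.07)(0.348) = 0.02553 kg·m²/s.
L_i = +I_p ω_p + m v R = +(0.2313)(4.34) + 0.02553 = 1.029 kg·m²/s.
After sticking, I_f = I_p + m R² = 0.2313 + (0.00809)(0.348)² = 0.2323 kg·m².
ω_f = L_i / I_f = 1.029 / 0.2323 = 4.432 rad/s.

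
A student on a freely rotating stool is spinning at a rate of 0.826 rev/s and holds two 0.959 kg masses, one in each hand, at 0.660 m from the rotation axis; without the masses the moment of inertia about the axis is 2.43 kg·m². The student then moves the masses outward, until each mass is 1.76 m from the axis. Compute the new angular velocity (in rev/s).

Angular momentum about the spin axis is conserved since the torque about it is zero.
I₁ = 2.43 + 2(0.959)(0.660)² = 3.265 kg·m²; I₂ = 2.43 + 2(0.959)(1.76)² = 8.371 kg·m².
ω₂ = I₁ω₁ / I₂ = (3.265)(0.826 rev/s) / (8.371) = 0.3222 rev/s.

ω₂ ≈ 0.322 rev/s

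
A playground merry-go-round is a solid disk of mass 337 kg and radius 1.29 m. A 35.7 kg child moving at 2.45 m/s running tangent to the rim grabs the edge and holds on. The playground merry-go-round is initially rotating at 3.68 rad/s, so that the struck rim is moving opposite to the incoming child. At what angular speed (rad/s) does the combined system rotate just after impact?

About the axle the impulsive forces during the collision are internal, so angular momentum about that axis is conserved.
I_p = ½(337)(1.29)² = 280.4 kg·m². Taking the sense of the child's angular momentum as positive, L_{child} = m v R = (35.7)(2.45)(1.29) = 112.8 kg·m²/s.
L_i = −I_p ω_p + m v R = −(280.4)(3.68) + 112.8 = -919.0 kg·m²/s.
After sticking, I_f = I_p + m R² = 280.4 + (35.7)(1.29)² = 339.8 kg·m².
ω_f = L_i / I_f = -919.0 / 339.8 = -2.705 rad/s.

|ω_f| ≈ 2.70 rad/s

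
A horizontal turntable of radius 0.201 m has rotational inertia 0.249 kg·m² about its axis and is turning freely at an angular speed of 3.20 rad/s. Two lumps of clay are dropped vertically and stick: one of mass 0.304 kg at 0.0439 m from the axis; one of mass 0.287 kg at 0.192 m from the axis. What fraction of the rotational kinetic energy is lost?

The added mass arrives with no angular momentum about the axis, and any external torque about the axis is negligible, so the system's angular momentum is conserved.
Added inertia Σmr² = (0.304)(0.0439)² + (0.287)(0.192)² = 0.01117 kg·m²; I_f = 0.2490 + 0.01117 = 0.2602 kg·m².
ω_f = I_p ω_i / I_f = (0.2490)(3.20) / 0.2602 = 3.063 rad/s.
KE_i = ½(0.2490)(3.200 rad/s)² = 1.275 J; KE_f = ½(0.2602)(3.063)² = 1.220 J.
Fraction lost = 0.04292.

fraction ≈ 0.0429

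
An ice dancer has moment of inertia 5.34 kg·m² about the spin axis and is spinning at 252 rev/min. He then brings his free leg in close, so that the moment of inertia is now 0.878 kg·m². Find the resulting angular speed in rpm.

Angular momentum about the spin axis is conserved since the torque about it is zero.
ω₂ = I₁ω₁ / I₂ = (5.340)(252 rpm) / (0.8780) = 1533 rpm.

ω₂ ≈ 1530 rpm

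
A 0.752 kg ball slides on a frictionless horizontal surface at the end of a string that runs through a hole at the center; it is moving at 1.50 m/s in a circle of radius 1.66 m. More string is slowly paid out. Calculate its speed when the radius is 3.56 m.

The only horizontal force on the mass is along the cord (radial), so it exerts no torque about the hole and angular momentum m v r is conserved.
v₂ = v₁ r₁ / r₂ = (1.50)(1.66) / (3.56) = 0.6994 m/s.

v₂ ≈ 0.699 m/s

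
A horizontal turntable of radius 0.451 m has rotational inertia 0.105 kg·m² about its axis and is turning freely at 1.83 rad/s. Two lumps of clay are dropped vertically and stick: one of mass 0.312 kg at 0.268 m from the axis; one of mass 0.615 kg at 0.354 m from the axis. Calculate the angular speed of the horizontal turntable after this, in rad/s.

No external torque acts about the axis; L_before = L_after.
Added inertia Σmr² = (0.312)(0.268)² + (0.615)(0.354)² = 0.09948 kg·m²; I_f = 0.1050 + 0.09948 = 0.2045 kg·m².
ω_f = I_p ω_i / I_f = (0.1050)(1.83) / 0.2045 = 0.9397 rad/s.

ω_f ≈ 0.940 rad/s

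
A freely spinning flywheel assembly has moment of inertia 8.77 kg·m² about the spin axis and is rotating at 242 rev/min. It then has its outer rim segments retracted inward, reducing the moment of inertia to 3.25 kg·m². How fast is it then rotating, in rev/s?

With no external torque about the axis, L is conserved: I₁ω₁ = I₂ω₂.
ω₂ = I₁ω₁ / I₂ = (8.770)(242 rpm) / (3.250) = 653.0 rpm = 10.88 rev/s.

ω₂ ≈ 10.9 rev/s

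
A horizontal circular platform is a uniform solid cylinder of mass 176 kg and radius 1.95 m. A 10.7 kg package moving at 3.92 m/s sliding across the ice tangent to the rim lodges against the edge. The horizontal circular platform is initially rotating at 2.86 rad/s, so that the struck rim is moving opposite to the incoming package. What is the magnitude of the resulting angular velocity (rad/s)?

About the central axle the impulsive forces during the collision are internal, so angular momentum about that axis is conserved.
I_p = ½(176)(1.95)² = 334.6 kg·m². Taking the sense of the package's angular momentum as positive, L_{package} = m v R = (10.7)(3.92)(1.95) = 81.79 kg·m²/s.
L_i = −I_p ω_p + m v R = −(334.6)(2.86) + 81.79 = -875.2 kg·m²/s.
After sticking, I_f = I_p + m R² = 334.6 + (10.7)(1.95)² = 375.3 kg·m².
ω_f = L_i / I_f = -875.2 / 375.3 = -2.332 rad/s.

|ω_f| ≈ 2.33 rad/s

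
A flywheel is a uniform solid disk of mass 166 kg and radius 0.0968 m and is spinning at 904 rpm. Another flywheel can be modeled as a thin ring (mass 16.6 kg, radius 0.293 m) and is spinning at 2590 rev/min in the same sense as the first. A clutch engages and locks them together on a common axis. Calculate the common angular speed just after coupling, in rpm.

The coupling torques are internal; angular momentum about the shared axis is conserved.
Moments of inertia: I_A = ½(166)(0.0968)² = 0.7777 kg·m²; I_B = (16.6)(0.293)² = 1.425 kg·m².
Taking A's sense as positive: L = (0.7777)(904) + (1.425)(2590) = 4394 kg·m²·rpm.
Combined I = 0.7777 + 1.425 = 2.203 kg·m².
ω_f = L / I = 4394 / 2.203 = 1995 rpm.

|ω_f| ≈ 1990 rpm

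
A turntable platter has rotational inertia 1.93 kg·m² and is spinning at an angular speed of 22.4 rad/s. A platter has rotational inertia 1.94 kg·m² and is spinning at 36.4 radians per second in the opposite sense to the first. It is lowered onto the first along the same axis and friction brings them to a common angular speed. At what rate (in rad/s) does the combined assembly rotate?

No external torque acts about the common axis, so total angular momentum is conserved.
Taking A's sense as positive: L = (1.930)(22.4) − (1.940)(36.4) = -27.38 kg·m²·rad/s.
Combined I = 1.930 + 1.940 = 3.870 kg·m².
ω_f = L / I = -27.38 / 3.870 = -7.076 rad/s.

|ω_f| ≈ 7.08 rad/s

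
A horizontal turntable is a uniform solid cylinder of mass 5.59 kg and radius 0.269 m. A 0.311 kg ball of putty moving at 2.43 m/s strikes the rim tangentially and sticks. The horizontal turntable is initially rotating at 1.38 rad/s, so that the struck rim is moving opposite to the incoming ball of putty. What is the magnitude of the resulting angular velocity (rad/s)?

|ω_f| ≈ 0.337 rad/s

About the axle the impulsive forces during the collision are internal, so angular momentum about that axis is conserved.
I_p = ½(5.59)(0.269)² = 0.2022 kg·m². Taking the sense of the ball of putty's angular momentum as positive, L_{ball} = m v R = (0.311)(2.43)(0.269) = 0.2033 kg·m²/s.
L_i = −I_p ω_p + m v R = −(0.2022)(1.38) + 0.2033 = -0.07581 kg·m²/s.
After sticking, I_f = I_p + m R² = 0.2022 + (0.311)(0.269)² = 0.2248 kg·m².
ω_f = L_i / I_f = -0.07581 / 0.2248 = -0.3373 rad/s.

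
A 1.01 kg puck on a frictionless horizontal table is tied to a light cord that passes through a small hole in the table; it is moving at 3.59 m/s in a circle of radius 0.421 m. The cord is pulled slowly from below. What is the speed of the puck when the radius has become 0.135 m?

v₂ ≈ 11.2 m/s

The only horizontal force on the mass is along the cord (radial), so it exerts no torque about the hole and angular momentum m v r is conserved.
v₂ = v₁ r₁ / r₂ = (3.59)(0.421) / (0.135) = 11.20 m/s.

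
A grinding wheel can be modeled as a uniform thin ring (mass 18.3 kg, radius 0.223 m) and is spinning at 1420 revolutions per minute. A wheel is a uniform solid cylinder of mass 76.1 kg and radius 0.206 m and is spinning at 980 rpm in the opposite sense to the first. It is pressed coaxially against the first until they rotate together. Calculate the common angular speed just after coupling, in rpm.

|ω_f| ≈ 115 rpm

The coupling torques are internal; angular momentum about the shared axis is conserved.
Moments of inertia: I_A = (18.3)(0.223)² = 0.9100 kg·m²; I_B = ½(76.1)(0.206)² = 1.615 kg·m².
Taking A's sense as positive: L = (0.9100)(1420) − (1.615)(980) = -290.1 kg·m²·rpm.
Combined I = 0.9100 + 1.615 = 2.525 kg·m².
ω_f = L / I = -290.1 / 2.525 = -114.9 rpm.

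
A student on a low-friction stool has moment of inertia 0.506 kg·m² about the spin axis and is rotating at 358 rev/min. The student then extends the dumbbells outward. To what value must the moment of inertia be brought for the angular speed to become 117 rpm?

I₂ ≈ 1.55 kg·m²

No external torque acts about the spin axis, so angular momentum is conserved.
I₂ = I₁ω₁ / ω₂ = (0.506)(358) / (117) = 1.548 kg·m².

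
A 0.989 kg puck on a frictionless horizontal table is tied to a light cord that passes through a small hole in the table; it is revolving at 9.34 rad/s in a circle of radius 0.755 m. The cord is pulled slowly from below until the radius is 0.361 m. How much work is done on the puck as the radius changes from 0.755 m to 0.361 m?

W ≈ 83.0 J

The constraining force is radial, so m r² ω about the center is conserved.
ω₂ = ω₁ (r₁/r₂)² = (9.34)(0.755/0.361)² = 40.85 rad/s.
W = ΔKE = ½m(v₂² − v₁²) = 82.97 J.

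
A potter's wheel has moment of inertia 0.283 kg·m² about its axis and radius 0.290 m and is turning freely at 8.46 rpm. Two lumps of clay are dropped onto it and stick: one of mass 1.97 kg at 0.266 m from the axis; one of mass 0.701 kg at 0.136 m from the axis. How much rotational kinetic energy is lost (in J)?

energy lost ≈ 0.0389 J

No external torque acts about the axis; L_before = L_after.
Added inertia Σmr² = (1.97)(0.266)² + (0.701)(0.136)² = 0.1524 kg·m²; I_f = 0.2830 + 0.1524 = 0.4354 kg·m².
ω_f = I_p ω_i / I_f = (0.2830)(8.46) / 0.4354 = 5.499 rpm.
KE_i = ½(0.2830)(0.8859 rad/s)² = 0.1111 J; KE_f = ½(0.4354)(0.5759)² = 0.07219 J.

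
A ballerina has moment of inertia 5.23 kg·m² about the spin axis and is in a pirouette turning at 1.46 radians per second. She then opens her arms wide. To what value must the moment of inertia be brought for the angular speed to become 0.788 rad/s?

I₂ ≈ 9.69 kg·m²

Angular momentum about the spin axis is conserved since the torque about it is zero.
I₂ = I₁ω₁ / ω₂ = (5.23)(1.46) / (0.788) = 9.690 kg·m².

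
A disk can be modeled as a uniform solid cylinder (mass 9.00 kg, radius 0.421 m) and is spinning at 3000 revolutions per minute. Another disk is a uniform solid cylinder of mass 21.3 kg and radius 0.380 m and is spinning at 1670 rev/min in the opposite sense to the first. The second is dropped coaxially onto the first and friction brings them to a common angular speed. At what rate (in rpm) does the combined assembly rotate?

|ω_f| ≈ 75.1 rpm

The coupling torques are internal; angular momentum about the shared axis is conserved.
Moments of inertia: I_A = ½(9.00)(0.421)² = 0.7976 kg·m²; I_B = ½(21.3)(0.380)² = 1.538 kg·m².
Taking A's sense as positive: L = (0.7976)(3000) − (1.538)(1670) = -175.5 kg·m²·rpm.
Combined I = 0.7976 + 1.538 = 2.335 kg·m².
ω_f = L / I = -175.5 / 2.335 = -75.13 rpm.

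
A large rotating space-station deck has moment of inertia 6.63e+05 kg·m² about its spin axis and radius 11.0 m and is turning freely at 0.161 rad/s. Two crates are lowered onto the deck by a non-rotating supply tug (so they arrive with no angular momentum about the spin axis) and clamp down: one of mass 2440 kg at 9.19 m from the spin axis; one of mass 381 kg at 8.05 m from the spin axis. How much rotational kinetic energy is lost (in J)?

The added mass arrives with no angular momentum about the spin axis, and any external torque about the spin axis is negligible, so the system's angular momentum is conserved.
Added inertia Σmr² = (2440)(9.19)² + (381)(8.05)² = 2.308e+05 kg·m²; I_f = 6.630e+05 + 2.308e+05 = 8.938e+05 kg·m².
ω_f = I_p ω_i / I_f = (6.630e+05)(0.161) / 8.938e+05 = 0.1194 rad/s.
KE_i = ½(6.630e+05)(0.1610 rad/s)² = 8593 J; KE_f = ½(8.938e+05)(0.1194)² = 6374 J.

energy lost ≈ 2220 J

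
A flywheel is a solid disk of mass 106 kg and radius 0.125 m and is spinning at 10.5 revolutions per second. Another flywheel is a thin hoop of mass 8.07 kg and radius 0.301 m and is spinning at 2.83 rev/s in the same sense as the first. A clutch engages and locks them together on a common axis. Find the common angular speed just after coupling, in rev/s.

|ω_f| ≈ 6.90 rev/s

No external torque acts about the common axis, so total angular momentum is conserved.
Moments of inertia: I_A = ½(106)(0.125)² = 0.8281 kg·m²; I_B = (8.07)(0.301)² = 0.7312 kg·m².
Taking A's sense as positive: L = (0.8281)(10.5) + (0.7312)(2.83) = 10.76 kg·m²·rev/s.
Combined I = 0.8281 + 0.7312 = 1.559 kg·m².
ω_f = L / I = 10.76 / 1.559 = 6.904 rev/s.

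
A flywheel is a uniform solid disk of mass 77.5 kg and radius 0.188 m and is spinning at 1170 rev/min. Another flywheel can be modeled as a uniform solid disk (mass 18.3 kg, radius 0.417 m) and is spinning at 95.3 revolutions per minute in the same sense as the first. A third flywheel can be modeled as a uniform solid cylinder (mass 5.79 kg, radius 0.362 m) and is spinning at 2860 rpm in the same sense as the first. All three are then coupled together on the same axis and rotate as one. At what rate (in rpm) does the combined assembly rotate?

|ω_f| ≈ 850 rpm

No external torque acts about the common axis, so total angular momentum is conserved.
Moments of inertia: I_A = ½(77.5)(0.188)² = 1.370 kg·m²; I_B = ½(18.3)(0.417)² = 1.591 kg·m²; I_C = ½(5.79)(0.362)² = 0.3794 kg·m².
Taking A's sense as positive: L = (1.370)(1170) + (1.591)(95.3) + (0.3794)(2860) = 2839 kg·m²·rpm.
Combined I = 1.370 + 1.591 + 0.3794 = 3.340 kg·m².
ω_f = L / I = 2839 / 3.340 = 850.0 rpm.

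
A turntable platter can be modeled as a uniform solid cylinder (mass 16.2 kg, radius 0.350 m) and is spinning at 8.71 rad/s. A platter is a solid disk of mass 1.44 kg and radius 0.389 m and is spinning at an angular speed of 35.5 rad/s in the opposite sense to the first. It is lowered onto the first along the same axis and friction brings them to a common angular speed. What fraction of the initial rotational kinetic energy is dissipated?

No external torque acts about the common axis, so total angular momentum is conserved.
Moments of inertia: I_A = ½(16.2)(0.350)² = 0.9922 kg·m²; I_B = ½(1.44)(0.389)² = 0.1090 kg·m².
Taking A's sense as positive: L = (0.9922)(8.71) − (0.1090)(35.5) = 4.775 kg·m²·rad/s.
Combined I = 0.9922 + 0.1090 = 1.101 kg·m².
ω_f = L / I = 4.775 / 1.101 = 4.336 rad/s.
KE_i = ½ΣIω² = 106.3 J; KE_f = ½(1.101)(4.336)² = 10.35 J.
Fraction dissipated = (KE_i − KE_f)/KE_i = 0.9026.

fraction ≈ 0.903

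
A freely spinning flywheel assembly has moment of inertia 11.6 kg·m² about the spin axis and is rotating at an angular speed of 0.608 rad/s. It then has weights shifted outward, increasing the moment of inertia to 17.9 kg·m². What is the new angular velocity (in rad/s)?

ω₂ ≈ 0.394 rad/s

With no external torque about the axis, L is conserved: I₁ω₁ = I₂ω₂.
ω₂ = I₁ω₁ / I₂ = (11.60)(0.608 rad/s) / (17.90) = 0.3940 rad/s.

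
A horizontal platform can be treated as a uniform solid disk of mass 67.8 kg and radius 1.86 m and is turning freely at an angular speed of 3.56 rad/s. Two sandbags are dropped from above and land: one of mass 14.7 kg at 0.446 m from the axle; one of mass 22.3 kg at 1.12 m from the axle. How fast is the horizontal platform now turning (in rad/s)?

The added mass arrives with no angular momentum about the axle, and any external torque about the axle is negligible, so the system's angular momentum is conserved.
I_p = ½(67.8)(1.86)² = 117.3 kg·m².
Added inertia Σmr² = (14.7)(0.446)² + (22.3)(1.12)² = 30.90 kg·m²; I_f = 117.3 + 30.90 = 148.2 kg·m².
ω_f = I_p ω_i / I_f = (117.3)(3.56) / 148.2 = 2.818 rad/s.

ω_f ≈ 2.82 rad/s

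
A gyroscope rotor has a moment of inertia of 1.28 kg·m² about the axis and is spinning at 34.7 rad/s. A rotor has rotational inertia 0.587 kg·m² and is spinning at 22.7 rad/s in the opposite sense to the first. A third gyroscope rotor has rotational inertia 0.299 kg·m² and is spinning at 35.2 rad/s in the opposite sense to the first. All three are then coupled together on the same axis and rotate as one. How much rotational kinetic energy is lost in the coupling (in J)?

ΔKE lost ≈ 1010 J

No external torque acts about the common axis, so total angular momentum is conserved.
Taking A's sense as positive: L = (1.280)(34.7) − (0.5870)(22.7) − (0.2990)(35.2) = 20.57 kg·m²·rad/s.
Combined I = 1.280 + 0.5870 + 0.2990 = 2.166 kg·m².
ω_f = L / I = 20.57 / 2.166 = 9.495 rad/s.
KE_i = ½ΣIω² = 1107 J; KE_f = ½(2.166)(9.495)² = 97.64 J.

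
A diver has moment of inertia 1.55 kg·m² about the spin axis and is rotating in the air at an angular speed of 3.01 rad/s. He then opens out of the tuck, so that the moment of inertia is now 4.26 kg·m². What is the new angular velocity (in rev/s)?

With no external torque about the axis, L is conserved: I₁ω₁ = I₂ω₂.
ω₂ = I₁ω₁ / I₂ = (1.550)(3.01 rad/s) / (4.260) = 1.095 rad/s = 0.1743 rev/s.

ω₂ ≈ 0.174 rev/s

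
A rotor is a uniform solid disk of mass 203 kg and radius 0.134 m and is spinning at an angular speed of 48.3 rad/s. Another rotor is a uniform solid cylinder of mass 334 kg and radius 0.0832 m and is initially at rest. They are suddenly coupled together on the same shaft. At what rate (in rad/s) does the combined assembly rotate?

The coupling torques are internal; angular momentum about the shared axis is conserved.
Moments of inertia: I_A = ½(203)(0.134)² = 1.823 kg·m²; I_B = ½(334)(0.0832)² = 1.156 kg·m².
Taking A's sense as positive: L = (1.823)(48.3) = 88.03 kg·m²·rad/s.
Combined I = 1.823 + 1.156 = 2.979 kg·m².
ω_f = L / I = 88.03 / 2.979 = 29.55 rad/s.

|ω_f| ≈ 29.6 rad/s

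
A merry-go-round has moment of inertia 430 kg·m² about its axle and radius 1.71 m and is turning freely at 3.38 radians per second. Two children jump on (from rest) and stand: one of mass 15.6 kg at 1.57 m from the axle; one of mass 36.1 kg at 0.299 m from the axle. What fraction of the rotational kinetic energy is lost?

The added mass arrives with no angular momentum about the axle, and any external torque about the axle is negligible, so the system's angular momentum is conserved.
Added inertia Σmr² = (15.6)(1.57)² + (36.1)(0.299)² = 41.68 kg·m²; I_f = 430.0 + 41.68 = 471.7 kg·m².
ω_f = I_p ω_i / I_f = (430.0)(3.38) / 471.7 = 3.081 rad/s.
KE_i = ½(430.0)(3.380 rad/s)² = 2456 J; KE_f = ½(471.7)(3.081)² = 2239 J.
Fraction lost = 0.08836.

fraction ≈ 0.0884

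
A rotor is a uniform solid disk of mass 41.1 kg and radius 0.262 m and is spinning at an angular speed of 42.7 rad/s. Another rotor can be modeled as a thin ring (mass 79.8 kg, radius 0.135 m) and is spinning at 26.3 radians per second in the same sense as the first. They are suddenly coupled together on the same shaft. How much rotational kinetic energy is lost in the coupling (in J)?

ΔKE lost ≈ 96.3 J

No external torque acts about the common axis, so total angular momentum is conserved.
Moments of inertia: I_A = ½(41.1)(0.262)² = 1.411 kg·m²; I_B = (79.8)(0.135)² = 1.454 kg·m².
Taking A's sense as positive: L = (1.411)(42.7) + (1.454)(26.3) = 98.48 kg·m²·rad/s.
Combined I = 1.411 + 1.454 = 2.865 kg·m².
ω_f = L / I = 98.48 / 2.865 = 34.37 rad/s.
KE_i = ½ΣIω² = 1789 J; KE_f = ½(2.865)(34.37)² = 1693 J.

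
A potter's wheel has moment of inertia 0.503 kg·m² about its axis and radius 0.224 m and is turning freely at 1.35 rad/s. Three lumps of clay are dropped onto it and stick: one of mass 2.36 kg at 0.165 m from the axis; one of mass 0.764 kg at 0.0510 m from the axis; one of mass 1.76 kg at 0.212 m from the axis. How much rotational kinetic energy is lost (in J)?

energy lost ≈ 0.103 J

The added mass arrives with no angular momentum about the axis, and any external torque about the axis is negligible, so the system's angular momentum is conserved.
Added inertia Σmr² = (2.36)(0.165)² + (0.764)(0.0510)² + (1.76)(0.212)² = 0.1453 kg·m²; I_f = 0.5030 + 0.1453 = 0.6483 kg·m².
ω_f = I_p ω_i / I_f = (0.5030)(1.35) / 0.6483 = 1.047 rad/s.
KE_i = ½(0.5030)(1.350 rad/s)² = 0.4584 J; KE_f = ½(0.6483)(1.047)² = 0.3556 J.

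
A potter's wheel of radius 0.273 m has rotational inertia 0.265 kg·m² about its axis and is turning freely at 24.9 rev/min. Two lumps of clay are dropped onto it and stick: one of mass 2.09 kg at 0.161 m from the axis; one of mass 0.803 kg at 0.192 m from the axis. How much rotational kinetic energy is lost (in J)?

energy lost ≈ 0.216 J

No external torque acts about the axis; L_before = L_after.
Added inertia Σmr² = (2.09)(0.161)² + (0.803)(0.192)² = 0.08378 kg·m²; I_f = 0.2650 + 0.08378 = 0.3488 kg·m².
ω_f = I_p ω_i / I_f = (0.2650)(24.9) / 0.3488 = 18.92 rpm.
KE_i = ½(0.2650)(2.608 rad/s)² = 0.9009 J; KE_f = ½(0.3488)(1.981)² = 0.6845 J.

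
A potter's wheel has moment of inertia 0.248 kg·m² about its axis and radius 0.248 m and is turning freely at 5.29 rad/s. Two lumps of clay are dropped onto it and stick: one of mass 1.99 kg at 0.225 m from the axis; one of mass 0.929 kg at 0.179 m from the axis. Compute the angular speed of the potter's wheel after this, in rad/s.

ω_f ≈ 3.47 rad/s

No external torque acts about the axis; L_before = L_after.
Added inertia Σmr² = (1.99)(0.225)² + (0.929)(0.179)² = 0.1305 kg·m²; I_f = 0.2480 + 0.1305 = 0.3785 kg·m².
ω_f = I_p ω_i / I_f = (0.2480)(5.29) / 0.3785 = 3.466 rad/s.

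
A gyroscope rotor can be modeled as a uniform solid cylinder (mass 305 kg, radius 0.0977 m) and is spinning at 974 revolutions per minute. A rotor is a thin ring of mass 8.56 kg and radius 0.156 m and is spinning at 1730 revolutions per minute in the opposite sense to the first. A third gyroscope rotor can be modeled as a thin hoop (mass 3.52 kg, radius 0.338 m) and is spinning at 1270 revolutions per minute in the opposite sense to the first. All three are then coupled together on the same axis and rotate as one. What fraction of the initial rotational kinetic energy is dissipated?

fraction ≈ 0.945

No external torque acts about the common axis, so total angular momentum is conserved.
Moments of inertia: I_A = ½(305)(0.0977)² = 1.456 kg·m²; I_B = (8.56)(0.156)² = 0.2083 kg·m²; I_C = (3.52)(0.338)² = 0.4021 kg·m².
Taking A's sense as positive: L = (1.456)(974) − (0.2083)(1730) − (0.4021)(1270) = 546.7 kg·m²·rpm.
Combined I = 1.456 + 0.2083 + 0.4021 = 2.066 kg·m².
ω_f = L / I = 546.7 / 2.066 = 264.6 rpm.
KE_i = ½ΣIω² = 14550 J; KE_f = ½(2.066)(27.71)² = 793.2 J.
Fraction dissipated = (KE_i − KE_f)/KE_i = 0.9455.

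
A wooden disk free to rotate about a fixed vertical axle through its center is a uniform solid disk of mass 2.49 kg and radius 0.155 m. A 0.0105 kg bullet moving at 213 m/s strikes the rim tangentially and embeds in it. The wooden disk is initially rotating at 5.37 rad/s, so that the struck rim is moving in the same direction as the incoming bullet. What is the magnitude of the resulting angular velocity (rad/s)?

|ω_f| ≈ 16.8 rad/s

The axle reaction passes through the axle and exerts no torque about it; angular momentum about the axle is conserved through the impact.
I_p = ½(2.49)(0.155)² = 0.02991 kg·m². Taking the sense of the bullet's angular momentum as positive, L_{bullet} = m v R = (0.0105)(213)(0.155) = 0.3467 kg·m²/s.
L_i = +I_p ω_p + m v R = +(0.02991)(5.37) + 0.3467 = 0.5073 kg·m²/s.
After sticking, I_f = I_p + m R² = 0.02991 + (0.0105)(0.155)² = 0.03016 kg·m².
ω_f = L_i / I_f = 0.5073 / 0.03016 = 16.82 rad/s.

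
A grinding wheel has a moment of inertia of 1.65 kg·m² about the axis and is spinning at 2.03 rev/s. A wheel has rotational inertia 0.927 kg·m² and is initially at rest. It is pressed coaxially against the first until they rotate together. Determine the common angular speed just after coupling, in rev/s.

The coupling torques are internal; angular momentum about the shared axis is conserved.
Taking A's sense as positive: L = (1.650)(2.03) = 3.349 kg·m²·rev/s.
Combined I = 1.650 + 0.9270 = 2.577 kg·m².
ω_f = L / I = 3.349 / 2.577 = 1.300 rev/s.

|ω_f| ≈ 1.30 rev/s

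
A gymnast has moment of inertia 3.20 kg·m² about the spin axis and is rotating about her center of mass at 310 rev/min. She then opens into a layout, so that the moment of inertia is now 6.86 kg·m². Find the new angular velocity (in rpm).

With no external torque about the axis, L is conserved: I₁ω₁ = I₂ω₂.
ω₂ = I₁ω₁ / I₂ = (3.200)(310 rpm) / (6.860) = 144.6 rpm.

ω₂ ≈ 145 rpm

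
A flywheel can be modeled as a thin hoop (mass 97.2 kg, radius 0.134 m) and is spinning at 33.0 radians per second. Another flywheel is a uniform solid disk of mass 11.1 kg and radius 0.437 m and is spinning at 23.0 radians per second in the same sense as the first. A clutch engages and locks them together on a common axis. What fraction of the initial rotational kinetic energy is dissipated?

fraction ≈ 0.0268

The coupling torques are internal; angular momentum about the shared axis is conserved.
Moments of inertia: I_A = (97.2)(0.134)² = 1.745 kg·m²; I_B = ½(11.1)(0.437)² = 1.060 kg·m².
Taking A's sense as positive: L = (1.745)(33.0) + (1.060)(23.0) = 81.97 kg·m²·rad/s.
Combined I = 1.745 + 1.060 = 2.805 kg·m².
ω_f = L / I = 81.97 / 2.805 = 29.22 rad/s.
KE_i = ½ΣIω² = 1231 J; KE_f = ½(2.805)(29.22)² = 1198 J.
Fraction dissipated = (KE_i − KE_f)/KE_i = 0.02679.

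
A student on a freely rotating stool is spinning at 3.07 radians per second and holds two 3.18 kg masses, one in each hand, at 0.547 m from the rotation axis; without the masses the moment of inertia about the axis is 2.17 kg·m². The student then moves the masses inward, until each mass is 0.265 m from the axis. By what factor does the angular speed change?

No external torque acts about the spin axis, so angular momentum is conserved.
I₁ = 2.17 + 2(3.18)(0.547)² = 4.073 kg·m²; I₂ = 2.17 + 2(3.18)(0.265)² = 2.617 kg·m².
ω₂/ω₁ = I₁/I₂ = 4.073 / 2.617 = 1.557.

ω₂/ω₁ ≈ 1.56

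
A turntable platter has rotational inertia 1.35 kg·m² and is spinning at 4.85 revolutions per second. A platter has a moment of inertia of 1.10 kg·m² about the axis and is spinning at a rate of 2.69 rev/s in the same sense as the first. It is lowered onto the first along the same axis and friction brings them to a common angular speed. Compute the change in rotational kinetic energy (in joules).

ΔKE ≈ -55.8 J

The coupling torques are internal; angular momentum about the shared axis is conserved.
Taking A's sense as positive: L = (1.350)(4.85) + (1.100)(2.69) = 9.507 kg·m²·rev/s.
Combined I = 1.350 + 1.100 = 2.450 kg·m².
ω_f = L / I = 9.507 / 2.450 = 3.880 rev/s.
KE_i = ½ΣIω² = 783.9 J; KE_f = ½(2.450)(24.38)² = 728.1 J.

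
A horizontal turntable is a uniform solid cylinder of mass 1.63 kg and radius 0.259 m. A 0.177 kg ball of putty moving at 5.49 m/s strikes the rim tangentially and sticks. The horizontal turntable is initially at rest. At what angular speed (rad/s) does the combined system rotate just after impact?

The axle reaction passes through the axle and exerts no torque about it; angular momentum about the axle is conserved through the impact.
I_p = ½(1.63)(0.259)² = 0.05467 kg·m². Taking the sense of the ball of putty's angular momentum as positive, L_{ball} = m v R = (0.177)(5.49)(0.259) = 0.2517 kg·m²/s.
L_i = 0 + 0.2517 = 0.2517 kg·m²/s.
After sticking, I_f = I_p + m R² = 0.05467 + (0.177)(0.259)² = 0.06654 kg·m².
ω_f = L_i / I_f = 0.2517 / 0.06654 = 3.782 rad/s.

|ω_f| ≈ 3.78 rad/s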